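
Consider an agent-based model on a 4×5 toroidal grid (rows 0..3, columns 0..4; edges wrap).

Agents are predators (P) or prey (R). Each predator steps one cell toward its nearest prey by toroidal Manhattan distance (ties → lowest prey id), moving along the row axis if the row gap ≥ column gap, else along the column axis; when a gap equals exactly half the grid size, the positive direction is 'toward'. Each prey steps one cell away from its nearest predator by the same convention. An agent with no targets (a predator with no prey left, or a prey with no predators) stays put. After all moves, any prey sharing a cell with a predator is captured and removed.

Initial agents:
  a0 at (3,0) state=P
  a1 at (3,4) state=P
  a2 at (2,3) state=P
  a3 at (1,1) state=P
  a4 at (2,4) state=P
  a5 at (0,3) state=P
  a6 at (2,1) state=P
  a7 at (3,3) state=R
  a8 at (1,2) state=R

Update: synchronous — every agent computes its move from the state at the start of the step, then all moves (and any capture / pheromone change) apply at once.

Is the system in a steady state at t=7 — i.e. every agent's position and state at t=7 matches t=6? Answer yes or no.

t=1: a0@(3,4):P a1@(3,3):P a2@(3,3):P a3@(1,2):P a4@(3,4):P a5@(3,3):P a6@(1,1):P a7@(3,2):R a8@(1,3):R
t=2: a0@(3,3):P a1@(3,2):P a2@(3,2):P a3@(1,3):P a4@(3,3):P a5@(3,2):P a6@(1,2):P a7@(3,1):R a8@(1,4):R
t=3: a0@(3,2):P a1@(3,1):P a2@(3,1):P a3@(1,4):P a4@(3,2):P a5@(3,1):P a6@(1,3):P a7@(3,0):R a8@(1,0):R
t=4: a0@(3,1):P a1@(3,0):P a2@(3,0):P a3@(1,0):P a4@(3,1):P a5@(3,0):P a6@(1,4):P a7@(3,4):R a8@(1,1):R
t=5: a0@(3,0):P a1@(3,4):P a2@(3,4):P a3@(1,1):P a4@(3,0):P a5@(3,4):P a6@(2,4):P a7@(3,3):R a8@(1,2):R
t=6: a0@(3,4):P a1@(3,3):P a2@(3,3):P a3@(1,2):P a4@(3,4):P a5@(3,3):P a6@(3,4):P a7@(3,2):R a8@(1,3):R
t=7: a0@(3,3):P a1@(3,2):P a2@(3,2):P a3@(1,3):P a4@(3,3):P a5@(3,2):P a6@(3,3):P a7@(3,1):R a8@(1,4):R

no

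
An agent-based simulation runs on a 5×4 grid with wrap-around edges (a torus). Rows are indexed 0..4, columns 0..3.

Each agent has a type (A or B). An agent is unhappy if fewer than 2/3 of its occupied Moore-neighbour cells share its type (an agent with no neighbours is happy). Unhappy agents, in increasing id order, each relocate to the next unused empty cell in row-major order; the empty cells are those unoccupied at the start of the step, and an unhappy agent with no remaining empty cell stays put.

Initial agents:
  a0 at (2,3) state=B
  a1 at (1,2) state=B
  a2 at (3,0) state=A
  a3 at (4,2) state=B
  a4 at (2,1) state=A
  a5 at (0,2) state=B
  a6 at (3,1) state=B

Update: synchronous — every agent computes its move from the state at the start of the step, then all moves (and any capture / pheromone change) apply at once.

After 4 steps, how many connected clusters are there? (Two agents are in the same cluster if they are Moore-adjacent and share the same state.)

3

t=1: a0@(0,0):B a1@(1,2):B a2@(0,1):A a3@(4,2):B a4@(0,3):A a5@(0,2):B a6@(1,0):B
t=2: a0@(1,1):B a1@(1,3):B a2@(2,0):A a3@(2,1):B a4@(2,2):A a5@(2,3):B a6@(3,0):B
t=3: a0@(0,0):B a1@(0,1):B a2@(0,2):A a3@(0,3):B a4@(1,0):A a5@(1,2):B a6@(3,0):B
t=4: a0@(0,0):B a1@(1,1):B a2@(1,3):A a3@(2,0):B a4@(2,1):A a5@(1,2):B a6@(3,0):B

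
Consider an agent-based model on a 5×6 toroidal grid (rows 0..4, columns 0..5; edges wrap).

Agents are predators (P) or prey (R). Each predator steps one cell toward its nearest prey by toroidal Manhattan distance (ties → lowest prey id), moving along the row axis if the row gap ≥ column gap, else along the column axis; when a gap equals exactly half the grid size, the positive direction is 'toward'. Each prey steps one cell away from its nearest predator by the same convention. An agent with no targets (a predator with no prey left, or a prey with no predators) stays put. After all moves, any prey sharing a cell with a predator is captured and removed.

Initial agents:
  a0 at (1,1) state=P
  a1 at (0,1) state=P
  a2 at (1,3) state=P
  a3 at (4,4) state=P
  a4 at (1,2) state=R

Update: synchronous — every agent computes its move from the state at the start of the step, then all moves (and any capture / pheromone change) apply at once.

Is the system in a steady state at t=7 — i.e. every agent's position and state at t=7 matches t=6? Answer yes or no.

yes

t=1: a0@(1,2):P a1@(1,1):P a2@(1,2):P a3@(0,4):P a4@(1,3):R
t=2: a0@(1,3):P a1@(1,2):P a2@(1,3):P a3@(1,4):P
t=3: (unchanged — steady state)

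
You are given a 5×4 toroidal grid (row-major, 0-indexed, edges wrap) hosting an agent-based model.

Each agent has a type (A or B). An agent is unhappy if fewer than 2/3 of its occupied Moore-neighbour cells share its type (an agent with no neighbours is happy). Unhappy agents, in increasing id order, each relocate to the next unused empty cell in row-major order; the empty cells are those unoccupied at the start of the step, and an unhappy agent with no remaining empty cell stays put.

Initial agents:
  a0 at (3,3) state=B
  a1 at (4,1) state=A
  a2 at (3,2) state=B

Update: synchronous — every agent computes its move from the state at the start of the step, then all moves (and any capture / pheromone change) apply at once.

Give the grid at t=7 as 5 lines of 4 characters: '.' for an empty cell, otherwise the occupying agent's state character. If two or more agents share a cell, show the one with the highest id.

AB..
....
....
...B
....

t=1: a0@(3,3):B a1@(0,0):A a2@(0,1):B
t=2: a0@(3,3):B a1@(0,2):A a2@(0,3):B
t=3: a0@(3,3):B a1@(0,0):A a2@(0,1):B
t=4: a0@(3,3):B a1@(0,2):A a2@(0,3):B
t=5: a0@(3,3):B a1@(0,0):A a2@(0,1):B
t=6: a0@(3,3):B a1@(0,2):A a2@(0,3):B
t=7: a0@(3,3):B a1@(0,0):A a2@(0,1):B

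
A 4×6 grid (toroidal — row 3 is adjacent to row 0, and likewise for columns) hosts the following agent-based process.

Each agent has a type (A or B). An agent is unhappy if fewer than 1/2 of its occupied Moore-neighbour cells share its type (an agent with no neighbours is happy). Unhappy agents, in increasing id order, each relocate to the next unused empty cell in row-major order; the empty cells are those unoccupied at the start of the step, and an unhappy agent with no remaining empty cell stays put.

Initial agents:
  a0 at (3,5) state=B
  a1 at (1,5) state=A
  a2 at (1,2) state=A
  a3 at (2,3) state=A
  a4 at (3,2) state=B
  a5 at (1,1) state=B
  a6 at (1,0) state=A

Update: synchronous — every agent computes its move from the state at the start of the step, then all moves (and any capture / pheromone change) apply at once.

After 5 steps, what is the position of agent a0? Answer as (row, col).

t=1: a0@(3,5):B a1@(1,5):A a2@(1,2):A a3@(2,3):A a4@(0,0):B a5@(0,1):B a6@(1,0):A
t=2: a0@(3,5):B a1@(1,5):A a2@(1,2):A a3@(2,3):A a4@(0,0):B a5@(0,2):B a6@(0,3):A
t=3: a0@(3,5):B a1@(0,1):A a2@(1,2):A a3@(2,3):A a4@(0,0):B a5@(0,4):B a6@(0,3):A
t=4: (unchanged — steady state)

(3, 5)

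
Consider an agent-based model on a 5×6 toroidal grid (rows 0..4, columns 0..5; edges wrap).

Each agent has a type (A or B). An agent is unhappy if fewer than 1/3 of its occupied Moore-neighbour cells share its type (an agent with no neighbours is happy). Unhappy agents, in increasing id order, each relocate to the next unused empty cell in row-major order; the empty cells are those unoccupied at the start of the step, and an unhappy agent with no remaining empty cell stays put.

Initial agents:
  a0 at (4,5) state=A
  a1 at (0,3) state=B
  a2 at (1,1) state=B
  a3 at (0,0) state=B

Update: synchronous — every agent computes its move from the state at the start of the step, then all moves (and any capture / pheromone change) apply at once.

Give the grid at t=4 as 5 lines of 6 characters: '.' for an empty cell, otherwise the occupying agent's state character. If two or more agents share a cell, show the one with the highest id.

B.A.B.
.B....
......
......
......

t=1: a0@(0,1):A a1@(0,3):B a2@(1,1):B a3@(0,0):B
t=2: a0@(0,2):A a1@(0,3):B a2@(1,1):B a3@(0,0):B
t=3: a0@(0,1):A a1@(0,4):B a2@(1,1):B a3@(0,0):B
t=4: a0@(0,2):A a1@(0,4):B a2@(1,1):B a3@(0,0):B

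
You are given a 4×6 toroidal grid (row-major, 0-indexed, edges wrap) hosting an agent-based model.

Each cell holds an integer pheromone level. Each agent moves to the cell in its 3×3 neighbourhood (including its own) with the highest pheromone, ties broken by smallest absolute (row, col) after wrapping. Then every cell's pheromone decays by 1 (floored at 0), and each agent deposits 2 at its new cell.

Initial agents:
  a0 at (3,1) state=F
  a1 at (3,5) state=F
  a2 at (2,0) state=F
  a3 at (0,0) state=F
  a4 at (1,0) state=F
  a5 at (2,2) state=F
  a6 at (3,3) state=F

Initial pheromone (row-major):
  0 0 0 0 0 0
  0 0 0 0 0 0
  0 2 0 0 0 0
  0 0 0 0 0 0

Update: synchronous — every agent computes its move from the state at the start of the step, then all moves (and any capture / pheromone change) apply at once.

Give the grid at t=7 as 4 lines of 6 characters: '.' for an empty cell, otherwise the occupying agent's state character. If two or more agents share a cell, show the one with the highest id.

t=1: a0@(2,1) a1@(0,0) a2@(2,1) a3@(0,0) a4@(2,1) a5@(2,1) a6@(0,2) | pheromone: 4 0 2 0 0 0 / 0 0 0 0 0 0 / 0 9 0 0 0 0 / 0 0 0 0 0 0
t=2: a0@(2,1) a1@(0,0) a2@(2,1) a3@(0,0) a4@(2,1) a5@(2,1) a6@(0,2) | pheromone: 7 0 3 0 0 0 / 0 0 0 0 0 0 / 0 16 0 0 0 0 / 0 0 0 0 0 0
t=3: a0@(2,1) a1@(0,0) a2@(2,1) a3@(0,0) a4@(2,1) a5@(2,1) a6@(0,2) | pheromone: 10 0 4 0 0 0 / 0 0 0 0 0 0 / 0 23 0 0 0 0 / 0 0 0 0 0 0
t=4: a0@(2,1) a1@(0,0) a2@(2,1) a3@(0,0) a4@(2,1) a5@(2,1) a6@(0,2) | pheromone: 13 0 5 0 0 0 / 0 0 0 0 0 0 / 0 30 0 0 0 0 / 0 0 0 0 0 0
t=5: a0@(2,1) a1@(0,0) a2@(2,1) a3@(0,0) a4@(2,1) a5@(2,1) a6@(0,2) | pheromone: 16 0 6 0 0 0 / 0 0 0 0 0 0 / 0 37 0 0 0 0 / 0 0 0 0 0 0
t=6: a0@(2,1) a1@(0,0) a2@(2,1) a3@(0,0) a4@(2,1) a5@(2,1) a6@(0,2) | pheromone: 19 0 7 0 0 0 / 0 0 0 0 0 0 / 0 44 0 0 0 0 / 0 0 0 0 0 0
t=7: a0@(2,1) a1@(0,0) a2@(2,1) a3@(0,0) a4@(2,1) a5@(2,1) a6@(0,2) | pheromone: 22 0 8 0 0 0 / 0 0 0 0 0 0 / 0 51 0 0 0 0 / 0 0 0 0 0 0

F.F...
......
.F....
......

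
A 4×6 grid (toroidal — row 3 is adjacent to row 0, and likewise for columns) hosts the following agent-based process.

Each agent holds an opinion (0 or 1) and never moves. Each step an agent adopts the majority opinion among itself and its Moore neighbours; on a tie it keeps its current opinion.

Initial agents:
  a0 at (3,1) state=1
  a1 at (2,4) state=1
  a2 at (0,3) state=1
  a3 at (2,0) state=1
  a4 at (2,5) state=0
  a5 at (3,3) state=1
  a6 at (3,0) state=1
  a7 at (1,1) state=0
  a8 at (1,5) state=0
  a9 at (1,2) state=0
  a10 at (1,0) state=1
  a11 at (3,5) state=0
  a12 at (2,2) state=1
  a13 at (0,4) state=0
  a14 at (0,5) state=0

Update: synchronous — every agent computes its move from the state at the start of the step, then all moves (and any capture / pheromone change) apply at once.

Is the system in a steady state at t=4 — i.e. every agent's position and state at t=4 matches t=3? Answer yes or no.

t=1: a0@(3,1):1 a1@(2,4):0 a2@(0,3):1 a3@(2,0):1 a4@(2,5):1 a5@(3,3):1 a6@(3,0):1 a7@(1,1):1 a8@(1,5):0 a9@(1,2):0 a10@(1,0):0 a11@(3,5):0 a12@(2,2):1 a13@(0,4):0 a14@(0,5):0
t=2: a0@(3,1):1 a1@(2,4):0 a2@(0,3):1 a3@(2,0):1 a4@(2,5):0 a5@(3,3):1 a6@(3,0):1 a7@(1,1):1 a8@(1,5):0 a9@(1,2):1 a10@(1,0):0 a11@(3,5):0 a12@(2,2):1 a13@(0,4):0 a14@(0,5):0
t=3: (unchanged — steady state)

yes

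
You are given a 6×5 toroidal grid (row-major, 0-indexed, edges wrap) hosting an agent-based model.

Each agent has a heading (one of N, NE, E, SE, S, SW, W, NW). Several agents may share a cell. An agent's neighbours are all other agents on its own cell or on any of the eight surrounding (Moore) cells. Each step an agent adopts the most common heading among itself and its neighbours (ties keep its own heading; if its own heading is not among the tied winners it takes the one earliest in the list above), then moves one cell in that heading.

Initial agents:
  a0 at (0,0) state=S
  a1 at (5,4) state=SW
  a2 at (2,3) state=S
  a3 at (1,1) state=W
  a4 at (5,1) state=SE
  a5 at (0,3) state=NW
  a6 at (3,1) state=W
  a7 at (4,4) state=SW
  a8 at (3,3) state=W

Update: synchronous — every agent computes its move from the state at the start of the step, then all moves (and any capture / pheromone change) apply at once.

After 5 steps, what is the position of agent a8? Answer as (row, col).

t=1: a0@(1,0):S a1@(0,3):SW a2@(3,3):S a3@(1,0):W a4@(0,2):SE a5@(5,2):NW a6@(3,0):W a7@(5,3):SW a8@(3,2):W
t=2: a0@(2,0):S a1@(1,2):SW a2@(4,3):S a3@(1,4):W a4@(1,1):SW a5@(0,1):SW a6@(3,4):W a7@(0,2):SW a8@(3,1):W
t=3: a0@(2,4):W a1@(2,1):SW a2@(5,3):S a3@(1,3):W a4@(2,0):SW a5@(1,0):SW a6@(4,4):S a7@(1,1):SW a8@(3,0):W
t=4: a0@(2,3):W a1@(3,0):SW a2@(0,3):S a3@(1,2):W a4@(3,4):SW a5@(2,4):SW a6@(5,4):S a7@(2,0):SW a8@(3,4):W
t=5: a0@(2,2):W a1@(4,4):SW a2@(1,3):S a3@(1,1):W a4@(4,3):SW a5@(3,3):SW a6@(0,4):S a7@(3,4):SW a8@(4,3):SW

(4, 3)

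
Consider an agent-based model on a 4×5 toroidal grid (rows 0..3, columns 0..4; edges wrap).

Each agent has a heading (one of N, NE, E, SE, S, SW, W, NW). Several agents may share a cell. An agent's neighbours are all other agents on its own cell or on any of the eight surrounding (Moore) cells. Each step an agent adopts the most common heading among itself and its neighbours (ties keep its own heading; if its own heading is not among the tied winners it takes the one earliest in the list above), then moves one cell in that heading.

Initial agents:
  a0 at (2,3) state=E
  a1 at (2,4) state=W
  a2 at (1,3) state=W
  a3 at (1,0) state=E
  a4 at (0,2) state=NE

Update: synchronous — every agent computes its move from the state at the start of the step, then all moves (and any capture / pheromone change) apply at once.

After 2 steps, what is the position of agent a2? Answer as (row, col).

(1, 1)

t=1: a0@(2,2):W a1@(2,3):W a2@(1,2):W a3@(1,1):E a4@(3,3):NE
t=2: a0@(2,1):W a1@(2,2):W a2@(1,1):W a3@(1,0):W a4@(3,2):W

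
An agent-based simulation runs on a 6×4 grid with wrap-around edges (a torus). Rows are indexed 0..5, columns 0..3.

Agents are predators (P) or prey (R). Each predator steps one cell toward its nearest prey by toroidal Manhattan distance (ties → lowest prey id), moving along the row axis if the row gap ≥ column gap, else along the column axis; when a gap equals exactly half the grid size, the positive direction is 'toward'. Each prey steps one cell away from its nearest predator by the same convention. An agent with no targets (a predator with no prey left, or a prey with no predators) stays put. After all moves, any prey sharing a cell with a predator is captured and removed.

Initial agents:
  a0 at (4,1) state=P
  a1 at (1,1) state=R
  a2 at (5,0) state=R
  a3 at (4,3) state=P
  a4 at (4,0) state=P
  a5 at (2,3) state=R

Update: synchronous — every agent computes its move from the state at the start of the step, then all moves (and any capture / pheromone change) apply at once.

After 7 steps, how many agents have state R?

t=1: a0@(5,1):P a1@(0,1):R a2@(0,0):R a3@(5,3):P a4@(5,0):P a5@(1,3):R
t=2: a0@(0,1):P a1@(1,1):R a2@(1,0):R a3@(0,3):P a4@(0,0):P a5@(2,3):R
t=3: a0@(1,1):P a1@(2,1):R a2@(2,0):R a3@(1,3):P a4@(1,0):P a5@(3,3):R
t=4: a0@(2,1):P a1@(3,1):R a2@(3,0):R a3@(2,3):P a4@(2,0):P a5@(4,3):R
t=5: a0@(3,1):P a1@(4,1):R a2@(4,0):R a3@(3,3):P a4@(3,0):P a5@(5,3):R
t=6: a0@(4,1):P a1@(5,1):R a2@(5,0):R a3@(4,3):P a4@(4,0):P a5@(0,3):R
t=7: a0@(5,1):P a1@(0,1):R a2@(0,0):R a3@(5,3):P a4@(5,0):P a5@(1,3):R

3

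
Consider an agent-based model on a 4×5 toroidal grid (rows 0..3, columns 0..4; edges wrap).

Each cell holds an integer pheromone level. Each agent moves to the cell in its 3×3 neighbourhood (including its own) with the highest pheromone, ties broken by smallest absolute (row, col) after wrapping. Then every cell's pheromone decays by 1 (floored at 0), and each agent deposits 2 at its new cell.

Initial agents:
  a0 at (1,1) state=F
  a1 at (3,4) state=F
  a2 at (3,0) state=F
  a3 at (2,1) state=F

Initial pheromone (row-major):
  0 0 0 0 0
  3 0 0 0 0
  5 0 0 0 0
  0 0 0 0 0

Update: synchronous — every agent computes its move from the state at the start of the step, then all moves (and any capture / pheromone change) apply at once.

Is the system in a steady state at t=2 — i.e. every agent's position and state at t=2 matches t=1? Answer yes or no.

yes

t=1: a0@(2,0) a1@(2,0) a2@(2,0) a3@(2,0) | pheromone: 0 0 0 0 0 / 2 0 0 0 0 / 12 0 0 0 0 / 0 0 0 0 0
t=2: a0@(2,0) a1@(2,0) a2@(2,0) a3@(2,0) | pheromone: 0 0 0 0 0 / 1 0 0 0 0 / 19 0 0 0 0 / 0 0 0 0 0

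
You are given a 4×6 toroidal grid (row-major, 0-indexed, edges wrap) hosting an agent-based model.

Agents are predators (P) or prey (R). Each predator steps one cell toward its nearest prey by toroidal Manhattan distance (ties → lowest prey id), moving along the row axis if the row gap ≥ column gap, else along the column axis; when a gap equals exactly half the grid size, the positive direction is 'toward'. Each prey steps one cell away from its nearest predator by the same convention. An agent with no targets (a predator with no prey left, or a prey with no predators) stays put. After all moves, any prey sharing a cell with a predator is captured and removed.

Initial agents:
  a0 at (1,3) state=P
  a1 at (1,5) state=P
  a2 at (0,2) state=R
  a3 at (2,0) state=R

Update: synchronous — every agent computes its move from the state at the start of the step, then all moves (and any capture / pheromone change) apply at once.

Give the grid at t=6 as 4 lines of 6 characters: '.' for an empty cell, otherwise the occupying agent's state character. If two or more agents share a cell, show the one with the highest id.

t=1: a0@(0,3):P a1@(2,5):P a2@(3,2):R a3@(3,0):R
t=2: a0@(3,3):P a1@(3,5):P a2@(2,2):R a3@(0,0):R
t=3: a0@(2,3):P a1@(0,5):P a2@(1,2):R a3@(1,0):R
t=4: a0@(1,3):P a1@(1,5):P a2@(0,2):R a3@(2,0):R
t=5: a0@(0,3):P a1@(2,5):P a2@(3,2):R a3@(3,0):R
t=6: a0@(3,3):P a1@(3,5):P a2@(2,2):R a3@(0,0):R

R.....
......
..R...
...P.P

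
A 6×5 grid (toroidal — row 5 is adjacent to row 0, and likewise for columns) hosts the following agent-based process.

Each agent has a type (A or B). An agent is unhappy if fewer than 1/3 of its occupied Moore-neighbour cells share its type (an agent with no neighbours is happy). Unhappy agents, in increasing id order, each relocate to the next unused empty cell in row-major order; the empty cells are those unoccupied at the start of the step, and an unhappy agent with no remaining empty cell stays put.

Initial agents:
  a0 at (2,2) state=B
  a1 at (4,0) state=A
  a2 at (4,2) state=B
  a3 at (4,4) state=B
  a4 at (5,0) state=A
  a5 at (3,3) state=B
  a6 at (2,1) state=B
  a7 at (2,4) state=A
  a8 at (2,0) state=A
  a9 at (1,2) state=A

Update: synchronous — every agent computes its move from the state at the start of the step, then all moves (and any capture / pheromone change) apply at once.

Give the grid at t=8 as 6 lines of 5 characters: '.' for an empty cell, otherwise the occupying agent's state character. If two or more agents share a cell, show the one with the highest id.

A....
.....
ABB.A
...B.
A.B.B
A....

t=1: a0@(2,2):B a1@(4,0):A a2@(4,2):B a3@(4,4):B a4@(5,0):A a5@(3,3):B a6@(2,1):B a7@(2,4):A a8@(2,0):A a9@(0,0):A
t=2: (unchanged — steady state)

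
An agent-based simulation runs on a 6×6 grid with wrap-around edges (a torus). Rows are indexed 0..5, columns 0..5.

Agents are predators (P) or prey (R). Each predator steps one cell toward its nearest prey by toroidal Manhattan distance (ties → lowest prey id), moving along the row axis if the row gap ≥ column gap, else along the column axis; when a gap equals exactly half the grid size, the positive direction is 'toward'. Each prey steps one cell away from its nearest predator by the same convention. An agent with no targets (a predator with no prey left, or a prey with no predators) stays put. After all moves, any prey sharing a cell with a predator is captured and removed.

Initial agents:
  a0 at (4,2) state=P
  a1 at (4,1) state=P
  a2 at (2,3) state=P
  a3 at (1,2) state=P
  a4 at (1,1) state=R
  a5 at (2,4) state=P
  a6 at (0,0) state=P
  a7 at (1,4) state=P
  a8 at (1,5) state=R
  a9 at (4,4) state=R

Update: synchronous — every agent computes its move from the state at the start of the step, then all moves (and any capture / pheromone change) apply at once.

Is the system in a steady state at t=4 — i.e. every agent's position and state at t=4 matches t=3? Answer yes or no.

yes

t=1: a0@(4,3):P a1@(5,1):P a2@(2,2):P a3@(1,1):P a5@(1,4):P a6@(1,0):P a7@(1,5):P a9@(4,5):R
t=2: a0@(4,4):P a1@(5,0):P a2@(2,3):P a3@(2,1):P a5@(2,4):P a6@(2,0):P a7@(2,5):P a9@(4,0):R
t=3: a0@(4,5):P a1@(4,0):P a2@(2,4):P a3@(3,1):P a5@(3,4):P a6@(3,0):P a7@(3,5):P
t=4: (unchanged — steady state)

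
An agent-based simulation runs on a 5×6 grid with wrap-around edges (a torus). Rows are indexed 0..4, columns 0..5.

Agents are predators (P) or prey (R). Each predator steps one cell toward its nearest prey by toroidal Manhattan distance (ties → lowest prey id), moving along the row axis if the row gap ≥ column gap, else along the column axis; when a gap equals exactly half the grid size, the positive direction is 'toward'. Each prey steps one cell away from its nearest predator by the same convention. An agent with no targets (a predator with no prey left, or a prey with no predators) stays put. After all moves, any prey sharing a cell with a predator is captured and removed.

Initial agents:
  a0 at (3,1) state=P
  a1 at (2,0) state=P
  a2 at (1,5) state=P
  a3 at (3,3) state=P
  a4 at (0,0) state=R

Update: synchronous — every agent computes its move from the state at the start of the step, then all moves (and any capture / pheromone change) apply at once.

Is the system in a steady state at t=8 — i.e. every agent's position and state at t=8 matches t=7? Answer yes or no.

t=1: a0@(4,1):P a1@(1,0):P a2@(0,5):P a3@(3,4):P a4@(4,0):R
t=2: a0@(4,0):P a1@(0,0):P a2@(4,5):P a3@(3,5):P
t=3: (unchanged — steady state)

yes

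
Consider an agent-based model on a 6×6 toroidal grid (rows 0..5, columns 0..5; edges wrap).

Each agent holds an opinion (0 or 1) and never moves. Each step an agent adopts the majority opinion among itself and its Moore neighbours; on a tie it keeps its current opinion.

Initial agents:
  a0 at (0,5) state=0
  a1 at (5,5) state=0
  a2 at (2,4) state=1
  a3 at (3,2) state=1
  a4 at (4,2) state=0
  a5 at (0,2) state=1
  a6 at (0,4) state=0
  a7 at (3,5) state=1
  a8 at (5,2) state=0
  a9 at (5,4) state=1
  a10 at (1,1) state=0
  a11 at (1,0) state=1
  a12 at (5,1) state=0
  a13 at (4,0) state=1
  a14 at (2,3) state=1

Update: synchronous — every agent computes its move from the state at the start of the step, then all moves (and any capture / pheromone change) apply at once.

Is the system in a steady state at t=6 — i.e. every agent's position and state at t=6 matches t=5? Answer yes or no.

t=1: a0@(0,5):0 a1@(5,5):0 a2@(2,4):1 a3@(3,2):1 a4@(4,2):0 a5@(0,2):0 a6@(0,4):0 a7@(3,5):1 a8@(5,2):0 a9@(5,4):0 a10@(1,1):1 a11@(1,0):0 a12@(5,1):0 a13@(4,0):1 a14@(2,3):1
t=2: a0@(0,5):0 a1@(5,5):0 a2@(2,4):1 a3@(3,2):1 a4@(4,2):0 a5@(0,2):0 a6@(0,4):0 a7@(3,5):1 a8@(5,2):0 a9@(5,4):0 a10@(1,1):0 a11@(1,0):0 a12@(5,1):0 a13@(4,0):1 a14@(2,3):1
t=3: (unchanged — steady state)

yes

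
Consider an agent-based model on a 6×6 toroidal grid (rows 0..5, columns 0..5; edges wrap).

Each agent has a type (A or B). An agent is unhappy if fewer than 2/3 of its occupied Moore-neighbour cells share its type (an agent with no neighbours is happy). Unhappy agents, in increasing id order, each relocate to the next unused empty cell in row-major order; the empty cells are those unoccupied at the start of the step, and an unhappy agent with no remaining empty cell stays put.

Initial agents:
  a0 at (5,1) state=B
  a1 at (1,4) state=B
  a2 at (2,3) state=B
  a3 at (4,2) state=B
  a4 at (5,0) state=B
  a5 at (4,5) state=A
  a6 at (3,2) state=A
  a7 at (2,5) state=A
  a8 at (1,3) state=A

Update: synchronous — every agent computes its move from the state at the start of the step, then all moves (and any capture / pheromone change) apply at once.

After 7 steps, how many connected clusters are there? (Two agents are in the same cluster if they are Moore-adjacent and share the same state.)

2

t=1: a0@(5,1):B a1@(0,0):B a2@(0,1):B a3@(0,2):B a4@(0,3):B a5@(0,4):A a6@(0,5):A a7@(1,0):A a8@(1,1):A
t=2: a0@(5,1):B a1@(1,2):B a2@(1,3):B a3@(0,2):B a4@(1,4):B a5@(1,5):A a6@(0,5):A a7@(2,0):A a8@(2,1):A
t=3: a0@(5,1):B a1@(1,2):B a2@(1,3):B a3@(0,2):B a4@(0,0):B a5@(1,5):A a6@(0,1):A a7@(2,0):A a8@(0,3):A
t=4: a0@(5,1):B a1@(0,4):B a2@(1,3):B a3@(0,5):B a4@(1,0):B a5@(1,1):A a6@(1,4):A a7@(2,0):A a8@(2,1):A
t=5: a0@(5,1):B a1@(0,4):B a2@(0,0):B a3@(0,5):B a4@(0,1):B a5@(1,1):A a6@(0,2):A a7@(2,0):A a8@(2,1):A
t=6: a0@(5,1):B a1@(0,4):B a2@(0,0):B a3@(0,5):B a4@(0,3):B a5@(1,0):A a6@(1,2):A a7@(2,0):A a8@(2,1):A
t=7: a0@(5,1):B a1@(0,4):B a2@(0,0):B a3@(0,5):B a4@(0,1):B a5@(0,2):A a6@(1,1):A a7@(2,0):A a8@(2,1):A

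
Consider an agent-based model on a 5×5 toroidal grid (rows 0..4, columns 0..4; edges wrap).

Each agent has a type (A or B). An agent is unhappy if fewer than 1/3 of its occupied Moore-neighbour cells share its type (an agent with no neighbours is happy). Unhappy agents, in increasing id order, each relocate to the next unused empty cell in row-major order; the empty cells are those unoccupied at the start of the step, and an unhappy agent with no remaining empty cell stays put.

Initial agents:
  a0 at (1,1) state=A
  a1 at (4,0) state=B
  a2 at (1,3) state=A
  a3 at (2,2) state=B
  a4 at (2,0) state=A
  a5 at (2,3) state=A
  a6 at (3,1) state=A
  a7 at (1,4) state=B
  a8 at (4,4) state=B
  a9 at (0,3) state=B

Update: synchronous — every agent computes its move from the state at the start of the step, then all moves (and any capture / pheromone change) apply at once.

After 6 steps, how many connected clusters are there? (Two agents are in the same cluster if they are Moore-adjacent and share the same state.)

t=1: a0@(1,1):A a1@(4,0):B a2@(0,0):A a3@(0,1):B a4@(2,0):A a5@(2,3):A a6@(3,1):A a7@(0,2):B a8@(4,4):B a9@(0,3):B
t=2: a0@(1,1):A a1@(4,0):B a2@(0,4):A a3@(0,1):B a4@(2,0):A a5@(2,3):A a6@(3,1):A a7@(0,2):B a8@(4,4):B a9@(0,3):B
t=3: a0@(1,1):A a1@(4,0):B a2@(0,0):A a3@(0,1):B a4@(2,0):A a5@(2,3):A a6@(3,1):A a7@(0,2):B a8@(4,4):B a9@(0,3):B
t=4: a0@(1,1):A a1@(4,0):B a2@(0,4):A a3@(0,1):B a4@(2,0):A a5@(2,3):A a6@(3,1):A a7@(0,2):B a8@(4,4):B a9@(0,3):B
t=5: a0@(1,1):A a1@(4,0):B a2@(0,0):A a3@(0,1):B a4@(2,0):A a5@(2,3):A a6@(3,1):A a7@(0,2):B a8@(4,4):B a9@(0,3):B
t=6: a0@(1,1):A a1@(4,0):B a2@(0,4):A a3@(0,1):B a4@(2,0):A a5@(2,3):A a6@(3,1):A a7@(0,2):B a8@(4,4):B a9@(0,3):B

4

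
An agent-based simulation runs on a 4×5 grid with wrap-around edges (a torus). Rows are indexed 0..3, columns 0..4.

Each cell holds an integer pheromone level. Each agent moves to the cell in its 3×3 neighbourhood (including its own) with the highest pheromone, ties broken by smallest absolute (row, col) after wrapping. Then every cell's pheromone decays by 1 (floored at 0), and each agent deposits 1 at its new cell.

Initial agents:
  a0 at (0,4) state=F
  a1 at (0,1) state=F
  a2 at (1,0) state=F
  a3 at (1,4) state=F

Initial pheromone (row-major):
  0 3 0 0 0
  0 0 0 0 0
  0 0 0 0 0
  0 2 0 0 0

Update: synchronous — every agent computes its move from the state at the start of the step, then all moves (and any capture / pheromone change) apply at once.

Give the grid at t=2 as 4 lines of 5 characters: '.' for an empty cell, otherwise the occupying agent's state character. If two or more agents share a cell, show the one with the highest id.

.F...
.....
.....
.....

t=1: a0@(0,0) a1@(0,1) a2@(0,1) a3@(0,0) | pheromone: 2 4 0 0 0 / 0 0 0 0 0 / 0 0 0 0 0 / 0 1 0 0 0
t=2: a0@(0,1) a1@(0,1) a2@(0,1) a3@(0,1) | pheromone: 1 7 0 0 0 / 0 0 0 0 0 / 0 0 0 0 0 / 0 0 0 0 0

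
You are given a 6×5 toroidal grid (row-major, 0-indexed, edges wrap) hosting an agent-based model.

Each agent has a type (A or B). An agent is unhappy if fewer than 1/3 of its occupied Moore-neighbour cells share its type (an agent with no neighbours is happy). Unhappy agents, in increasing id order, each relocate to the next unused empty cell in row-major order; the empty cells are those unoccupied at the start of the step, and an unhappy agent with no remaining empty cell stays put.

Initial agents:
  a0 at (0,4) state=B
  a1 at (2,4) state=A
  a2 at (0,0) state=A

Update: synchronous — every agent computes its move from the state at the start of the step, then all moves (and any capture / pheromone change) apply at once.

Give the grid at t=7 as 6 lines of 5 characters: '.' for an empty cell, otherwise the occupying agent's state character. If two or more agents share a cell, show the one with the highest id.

B..A.
.....
....A
.....
.....
.....

t=1: a0@(0,1):B a1@(2,4):A a2@(0,2):A
t=2: a0@(0,0):B a1@(2,4):A a2@(0,3):A
t=3: (unchanged — steady state)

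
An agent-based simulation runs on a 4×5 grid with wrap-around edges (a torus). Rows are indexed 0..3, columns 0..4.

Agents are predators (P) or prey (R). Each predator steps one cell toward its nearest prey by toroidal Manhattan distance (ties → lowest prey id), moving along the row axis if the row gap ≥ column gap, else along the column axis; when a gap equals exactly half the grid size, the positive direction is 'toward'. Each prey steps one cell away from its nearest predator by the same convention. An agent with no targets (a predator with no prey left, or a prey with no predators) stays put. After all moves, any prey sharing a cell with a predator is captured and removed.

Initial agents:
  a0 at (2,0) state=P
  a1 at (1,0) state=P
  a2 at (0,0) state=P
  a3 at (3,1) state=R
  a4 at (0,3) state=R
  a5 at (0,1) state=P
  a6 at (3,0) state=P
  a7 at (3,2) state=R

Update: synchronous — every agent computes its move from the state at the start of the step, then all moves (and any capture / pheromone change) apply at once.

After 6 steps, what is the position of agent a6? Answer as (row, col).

(2, 0)

t=1: a0@(3,0):P a1@(2,0):P a2@(3,0):P a3@(2,1):R a4@(0,2):R a5@(3,1):P a6@(3,1):P a7@(2,2):R
t=2: a0@(2,0):P a1@(2,1):P a2@(2,0):P a3@(2,2):R a4@(1,2):R a5@(2,1):P a6@(2,1):P a7@(2,3):R
t=3: a0@(2,1):P a1@(2,2):P a2@(2,1):P a3@(2,3):R a4@(0,2):R a5@(2,2):P a6@(2,2):P
t=4: a0@(2,2):P a1@(2,3):P a2@(2,2):P a3@(2,4):R a4@(3,2):R a5@(2,3):P a6@(2,3):P
t=5: a0@(3,2):P a1@(2,4):P a2@(3,2):P a3@(2,0):R a4@(0,2):R a5@(2,4):P a6@(2,4):P
t=6: a0@(0,2):P a1@(2,0):P a2@(0,2):P a3@(2,1):R a4@(1,2):R a5@(2,0):P a6@(2,0):P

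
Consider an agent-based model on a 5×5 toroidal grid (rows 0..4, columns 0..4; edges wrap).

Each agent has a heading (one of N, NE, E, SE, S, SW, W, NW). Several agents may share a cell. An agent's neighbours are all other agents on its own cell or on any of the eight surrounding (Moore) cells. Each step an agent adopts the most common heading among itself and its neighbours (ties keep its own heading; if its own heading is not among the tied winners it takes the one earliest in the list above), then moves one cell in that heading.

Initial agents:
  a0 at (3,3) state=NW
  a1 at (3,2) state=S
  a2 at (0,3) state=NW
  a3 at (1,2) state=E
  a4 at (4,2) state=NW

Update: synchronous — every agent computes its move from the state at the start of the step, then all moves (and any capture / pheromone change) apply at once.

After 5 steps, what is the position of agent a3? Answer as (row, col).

(3, 1)

t=1: a0@(2,2):NW a1@(2,1):NW a2@(4,2):NW a3@(1,3):E a4@(3,1):NW
t=2: a0@(1,1):NW a1@(1,0):NW a2@(3,1):NW a3@(1,4):E a4@(2,0):NW
t=3: a0@(0,0):NW a1@(0,4):NW a2@(2,0):NW a3@(0,3):NW a4@(1,4):NW
t=4: a0@(4,4):NW a1@(4,3):NW a2@(1,4):NW a3@(4,2):NW a4@(0,3):NW
t=5: a0@(3,3):NW a1@(3,2):NW a2@(0,3):NW a3@(3,1):NW a4@(4,2):NW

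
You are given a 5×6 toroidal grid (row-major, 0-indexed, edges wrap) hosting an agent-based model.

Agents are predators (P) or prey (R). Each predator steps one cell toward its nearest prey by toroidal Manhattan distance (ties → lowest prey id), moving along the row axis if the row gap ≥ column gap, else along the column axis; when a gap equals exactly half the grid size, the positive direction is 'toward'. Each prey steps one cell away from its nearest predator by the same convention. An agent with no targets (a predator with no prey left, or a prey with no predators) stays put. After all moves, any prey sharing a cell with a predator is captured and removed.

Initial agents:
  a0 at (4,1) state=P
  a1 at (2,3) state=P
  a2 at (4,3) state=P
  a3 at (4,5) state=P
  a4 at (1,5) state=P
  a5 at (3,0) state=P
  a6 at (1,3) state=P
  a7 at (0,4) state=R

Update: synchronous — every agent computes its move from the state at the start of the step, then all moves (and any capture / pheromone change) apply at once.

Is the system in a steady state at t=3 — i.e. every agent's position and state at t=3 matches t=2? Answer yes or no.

yes

t=1: a0@(4,2):P a1@(1,3):P a2@(0,3):P a3@(0,5):P a4@(0,5):P a5@(4,0):P a6@(0,3):P a7@(1,4):R
t=2: a0@(0,2):P a1@(1,4):P a2@(1,3):P a3@(1,5):P a4@(1,5):P a5@(0,0):P a6@(1,3):P
t=3: (unchanged — steady state)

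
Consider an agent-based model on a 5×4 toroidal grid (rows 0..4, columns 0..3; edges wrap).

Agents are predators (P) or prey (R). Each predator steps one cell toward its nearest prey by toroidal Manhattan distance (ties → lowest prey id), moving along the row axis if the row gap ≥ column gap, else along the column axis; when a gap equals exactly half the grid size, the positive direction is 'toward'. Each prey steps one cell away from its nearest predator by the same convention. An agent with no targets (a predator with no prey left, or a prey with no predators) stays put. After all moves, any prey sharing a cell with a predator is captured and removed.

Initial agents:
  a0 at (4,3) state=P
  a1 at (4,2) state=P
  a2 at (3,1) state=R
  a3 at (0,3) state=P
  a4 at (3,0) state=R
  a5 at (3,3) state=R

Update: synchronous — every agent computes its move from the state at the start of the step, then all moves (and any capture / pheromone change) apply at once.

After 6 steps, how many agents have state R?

3

t=1: a0@(3,3):P a1@(3,2):P a2@(2,1):R a3@(4,3):P a4@(2,0):R a5@(2,3):R
t=2: a0@(2,3):P a1@(2,2):P a2@(1,1):R a3@(3,3):P a4@(1,0):R a5@(1,3):R
t=3: a0@(1,3):P a1@(1,2):P a2@(0,1):R a3@(2,3):P a4@(0,0):R a5@(0,3):R
t=4: a0@(0,3):P a1@(0,2):P a2@(4,1):R a3@(1,3):P a4@(4,0):R a5@(4,3):R
t=5: a0@(4,3):P a1@(4,2):P a2@(3,1):R a3@(0,3):P a4@(3,0):R a5@(3,3):R
t=6: a0@(3,3):P a1@(3,2):P a2@(2,1):R a3@(4,3):P a4@(2,0):R a5@(2,3):R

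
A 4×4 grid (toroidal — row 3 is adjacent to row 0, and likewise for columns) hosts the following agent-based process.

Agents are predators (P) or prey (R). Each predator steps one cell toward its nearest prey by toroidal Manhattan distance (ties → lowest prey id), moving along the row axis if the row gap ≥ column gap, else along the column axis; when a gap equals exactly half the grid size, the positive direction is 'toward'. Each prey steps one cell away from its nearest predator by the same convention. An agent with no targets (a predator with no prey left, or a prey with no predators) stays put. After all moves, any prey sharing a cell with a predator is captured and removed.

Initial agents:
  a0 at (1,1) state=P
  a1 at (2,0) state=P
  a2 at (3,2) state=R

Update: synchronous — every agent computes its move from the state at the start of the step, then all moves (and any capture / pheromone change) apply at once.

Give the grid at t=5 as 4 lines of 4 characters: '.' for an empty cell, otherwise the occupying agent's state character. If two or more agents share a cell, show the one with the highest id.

....
....
.PR.
....

t=1: a0@(2,1):P a1@(2,1):P a2@(2,2):R
t=2: a0@(2,2):P a1@(2,2):P a2@(2,3):R
t=3: a0@(2,3):P a1@(2,3):P a2@(2,0):R
t=4: a0@(2,0):P a1@(2,0):P a2@(2,1):R
t=5: a0@(2,1):P a1@(2,1):P a2@(2,2):R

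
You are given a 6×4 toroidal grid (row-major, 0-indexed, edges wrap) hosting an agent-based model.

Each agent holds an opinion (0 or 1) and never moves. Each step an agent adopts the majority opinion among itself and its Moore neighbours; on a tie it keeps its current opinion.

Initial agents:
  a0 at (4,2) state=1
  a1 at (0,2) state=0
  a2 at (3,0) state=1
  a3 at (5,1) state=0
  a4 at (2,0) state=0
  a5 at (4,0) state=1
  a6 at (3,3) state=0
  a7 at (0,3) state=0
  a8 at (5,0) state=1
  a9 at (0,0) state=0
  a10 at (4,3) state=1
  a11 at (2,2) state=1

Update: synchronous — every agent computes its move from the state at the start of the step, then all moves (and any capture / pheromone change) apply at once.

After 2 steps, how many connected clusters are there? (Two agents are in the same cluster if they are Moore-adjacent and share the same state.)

t=1: a0@(4,2):1 a1@(0,2):0 a2@(3,0):1 a3@(5,1):0 a4@(2,0):0 a5@(4,0):1 a6@(3,3):1 a7@(0,3):0 a8@(5,0):1 a9@(0,0):0 a10@(4,3):1 a11@(2,2):1
t=2: a0@(4,2):1 a1@(0,2):0 a2@(3,0):1 a3@(5,1):0 a4@(2,0):1 a5@(4,0):1 a6@(3,3):1 a7@(0,3):0 a8@(5,0):1 a9@(0,0):0 a10@(4,3):1 a11@(2,2):1

2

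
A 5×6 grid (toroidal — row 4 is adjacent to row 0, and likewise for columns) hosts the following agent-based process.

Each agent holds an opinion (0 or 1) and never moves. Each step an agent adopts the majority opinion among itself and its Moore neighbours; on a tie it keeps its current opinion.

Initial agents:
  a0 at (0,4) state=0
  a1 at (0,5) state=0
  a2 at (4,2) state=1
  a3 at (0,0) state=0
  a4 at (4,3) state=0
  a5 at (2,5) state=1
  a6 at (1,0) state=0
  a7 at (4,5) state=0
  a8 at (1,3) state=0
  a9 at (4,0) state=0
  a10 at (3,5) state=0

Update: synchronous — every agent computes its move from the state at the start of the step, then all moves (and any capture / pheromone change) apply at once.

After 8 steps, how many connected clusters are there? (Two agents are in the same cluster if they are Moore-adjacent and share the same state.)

2

t=1: a0@(0,4):0 a1@(0,5):0 a2@(4,2):1 a3@(0,0):0 a4@(4,3):0 a5@(2,5):0 a6@(1,0):0 a7@(4,5):0 a8@(1,3):0 a9@(4,0):0 a10@(3,5):0
t=2: (unchanged — steady state)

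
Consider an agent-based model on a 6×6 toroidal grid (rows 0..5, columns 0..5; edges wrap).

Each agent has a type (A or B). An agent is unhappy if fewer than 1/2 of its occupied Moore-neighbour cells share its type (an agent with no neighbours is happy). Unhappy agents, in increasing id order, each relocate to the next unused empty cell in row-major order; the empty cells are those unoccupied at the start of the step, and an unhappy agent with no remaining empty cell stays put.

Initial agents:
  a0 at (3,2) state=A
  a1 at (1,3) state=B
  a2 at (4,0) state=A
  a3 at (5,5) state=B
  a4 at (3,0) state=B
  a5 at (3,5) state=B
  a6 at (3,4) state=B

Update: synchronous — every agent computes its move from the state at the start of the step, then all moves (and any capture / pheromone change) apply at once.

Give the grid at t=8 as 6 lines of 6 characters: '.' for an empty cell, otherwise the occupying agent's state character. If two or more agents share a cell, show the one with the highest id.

A..B..
...B..
......
B.A.BB
......
......

t=1: a0@(3,2):A a1@(1,3):B a2@(0,0):A a3@(0,1):B a4@(3,0):B a5@(3,5):B a6@(3,4):B
t=2: a0@(3,2):A a1@(1,3):B a2@(0,2):A a3@(0,3):B a4@(3,0):B a5@(3,5):B a6@(3,4):B
t=3: a0@(3,2):A a1@(1,3):B a2@(0,0):A a3@(0,3):B a4@(3,0):B a5@(3,5):B a6@(3,4):B
t=4: (unchanged — steady state)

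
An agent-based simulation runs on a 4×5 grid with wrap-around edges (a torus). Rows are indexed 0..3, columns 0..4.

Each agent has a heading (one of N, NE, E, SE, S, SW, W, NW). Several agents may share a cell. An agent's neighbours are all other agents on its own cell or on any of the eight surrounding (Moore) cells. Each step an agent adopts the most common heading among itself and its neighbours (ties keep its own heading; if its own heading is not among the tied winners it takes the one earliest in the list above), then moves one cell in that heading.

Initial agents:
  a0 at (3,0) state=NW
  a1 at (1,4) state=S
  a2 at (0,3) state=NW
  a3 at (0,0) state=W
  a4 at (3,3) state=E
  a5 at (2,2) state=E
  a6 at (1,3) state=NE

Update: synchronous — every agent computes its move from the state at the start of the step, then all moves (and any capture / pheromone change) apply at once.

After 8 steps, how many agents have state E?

7

t=1: a0@(2,4):NW a1@(2,4):S a2@(3,2):NW a3@(0,4):W a4@(3,4):E a5@(2,3):E a6@(0,4):NE
t=2: a0@(2,0):E a1@(2,0):E a2@(2,1):NW a3@(0,3):W a4@(3,0):E a5@(2,4):E a6@(3,0):NE
t=3: a0@(2,1):E a1@(2,1):E a2@(2,2):E a3@(0,2):W a4@(3,1):E a5@(2,0):E a6@(3,1):E
t=4: a0@(2,2):E a1@(2,2):E a2@(2,3):E a3@(0,3):E a4@(3,2):E a5@(2,1):E a6@(3,2):E
t=5: a0@(2,3):E a1@(2,3):E a2@(2,4):E a3@(0,4):E a4@(3,3):E a5@(2,2):E a6@(3,3):E
t=6: a0@(2,4):E a1@(2,4):E a2@(2,0):E a3@(0,0):E a4@(3,4):E a5@(2,3):E a6@(3,4):E
t=7: a0@(2,0):E a1@(2,0):E a2@(2,1):E a3@(0,1):E a4@(3,0):E a5@(2,4):E a6@(3,0):E
t=8: a0@(2,1):E a1@(2,1):E a2@(2,2):E a3@(0,2):E a4@(3,1):E a5@(2,0):E a6@(3,1):E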